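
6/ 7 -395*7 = -19349/ 7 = -2764.14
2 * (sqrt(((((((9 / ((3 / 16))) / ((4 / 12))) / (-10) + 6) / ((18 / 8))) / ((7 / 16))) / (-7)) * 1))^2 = 256 / 105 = 2.44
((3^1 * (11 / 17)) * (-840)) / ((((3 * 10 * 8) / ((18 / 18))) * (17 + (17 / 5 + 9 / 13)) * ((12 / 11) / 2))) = -55055 / 93228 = -0.59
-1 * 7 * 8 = -56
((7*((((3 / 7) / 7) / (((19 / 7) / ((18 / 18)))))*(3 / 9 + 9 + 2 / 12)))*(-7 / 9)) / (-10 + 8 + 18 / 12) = 7 / 3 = 2.33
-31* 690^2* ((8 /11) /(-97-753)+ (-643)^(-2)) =973581670044 /77314963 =12592.41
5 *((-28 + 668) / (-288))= -100 / 9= -11.11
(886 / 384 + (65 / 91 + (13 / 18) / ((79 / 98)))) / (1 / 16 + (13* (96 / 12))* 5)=1247833 / 165654468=0.01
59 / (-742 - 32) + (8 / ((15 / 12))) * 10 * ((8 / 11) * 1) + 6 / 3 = 412667 / 8514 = 48.47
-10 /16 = -5 /8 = -0.62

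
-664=-664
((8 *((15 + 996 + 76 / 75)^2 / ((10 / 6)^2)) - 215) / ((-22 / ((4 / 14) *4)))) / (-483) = 5585980004 / 17609375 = 317.22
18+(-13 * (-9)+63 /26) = 3573 /26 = 137.42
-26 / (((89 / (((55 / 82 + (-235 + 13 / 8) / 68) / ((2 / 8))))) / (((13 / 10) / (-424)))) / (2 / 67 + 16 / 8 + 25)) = -18849255633 / 70489338560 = -0.27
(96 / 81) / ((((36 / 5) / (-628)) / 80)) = -2009600 / 243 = -8269.96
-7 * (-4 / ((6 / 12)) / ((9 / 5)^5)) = 175000 / 59049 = 2.96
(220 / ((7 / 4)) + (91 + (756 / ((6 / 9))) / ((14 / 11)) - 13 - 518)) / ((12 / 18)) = 12111 / 14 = 865.07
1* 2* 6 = 12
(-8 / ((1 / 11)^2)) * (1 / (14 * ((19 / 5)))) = -2420 / 133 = -18.20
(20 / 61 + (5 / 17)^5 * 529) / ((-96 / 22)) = -473871805 / 1385780432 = -0.34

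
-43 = -43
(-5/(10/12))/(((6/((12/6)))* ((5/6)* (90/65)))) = -26/15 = -1.73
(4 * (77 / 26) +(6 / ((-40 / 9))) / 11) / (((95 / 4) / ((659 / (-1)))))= -22095611 / 67925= -325.29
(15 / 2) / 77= 15 / 154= 0.10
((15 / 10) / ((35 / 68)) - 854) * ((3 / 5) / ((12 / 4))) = -29788 / 175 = -170.22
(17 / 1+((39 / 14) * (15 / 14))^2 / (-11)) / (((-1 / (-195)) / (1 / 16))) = 1334105565 / 6761216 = 197.32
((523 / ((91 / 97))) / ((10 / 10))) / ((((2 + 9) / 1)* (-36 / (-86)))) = 2181433 / 18018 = 121.07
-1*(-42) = 42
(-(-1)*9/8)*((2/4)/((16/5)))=45/256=0.18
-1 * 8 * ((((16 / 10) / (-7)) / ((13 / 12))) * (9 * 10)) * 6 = 82944 / 91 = 911.47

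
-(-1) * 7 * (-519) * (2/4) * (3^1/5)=-10899/10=-1089.90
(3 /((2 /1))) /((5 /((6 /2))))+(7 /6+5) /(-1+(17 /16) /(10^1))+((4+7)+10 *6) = 65.00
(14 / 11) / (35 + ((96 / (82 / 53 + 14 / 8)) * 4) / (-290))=472990 / 12857977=0.04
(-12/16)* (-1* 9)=27/4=6.75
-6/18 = -1/3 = -0.33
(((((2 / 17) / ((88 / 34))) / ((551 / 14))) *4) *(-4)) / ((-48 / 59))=413 / 18183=0.02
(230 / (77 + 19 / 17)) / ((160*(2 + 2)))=391 / 84992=0.00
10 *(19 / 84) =95 / 42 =2.26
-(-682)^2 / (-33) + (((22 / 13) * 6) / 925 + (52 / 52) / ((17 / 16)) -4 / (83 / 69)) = 717323458556 / 50901825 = 14092.29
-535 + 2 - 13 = -546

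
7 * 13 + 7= 98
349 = 349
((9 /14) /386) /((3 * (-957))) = -1 /1723876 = -0.00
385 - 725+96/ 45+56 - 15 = -4453/ 15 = -296.87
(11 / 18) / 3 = 11 / 54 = 0.20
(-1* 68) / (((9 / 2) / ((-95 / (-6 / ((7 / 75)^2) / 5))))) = -63308 / 6075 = -10.42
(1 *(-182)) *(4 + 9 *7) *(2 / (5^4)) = -24388 / 625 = -39.02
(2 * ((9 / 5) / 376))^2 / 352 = 0.00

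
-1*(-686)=686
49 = 49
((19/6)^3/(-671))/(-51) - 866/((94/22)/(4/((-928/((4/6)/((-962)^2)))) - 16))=944877038392326761/291368413345581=3242.89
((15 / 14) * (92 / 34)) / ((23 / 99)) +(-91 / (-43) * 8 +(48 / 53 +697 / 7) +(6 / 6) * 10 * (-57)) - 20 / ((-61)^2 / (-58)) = -443821257952 / 1009138921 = -439.80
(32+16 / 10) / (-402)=-28 / 335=-0.08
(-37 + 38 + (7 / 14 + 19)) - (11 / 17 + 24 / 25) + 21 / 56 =65511 / 3400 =19.27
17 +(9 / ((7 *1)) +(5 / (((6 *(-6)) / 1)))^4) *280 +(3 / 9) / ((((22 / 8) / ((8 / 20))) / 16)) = 4363515797 / 11547360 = 377.88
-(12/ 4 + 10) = -13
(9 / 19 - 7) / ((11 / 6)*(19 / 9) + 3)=-6696 / 7049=-0.95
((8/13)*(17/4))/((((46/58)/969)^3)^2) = 16742085933600075881586832434/1924466557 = 8699598271896639605.56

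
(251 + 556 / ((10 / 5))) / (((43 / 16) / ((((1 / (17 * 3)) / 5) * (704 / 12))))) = 1489664 / 32895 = 45.29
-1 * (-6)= 6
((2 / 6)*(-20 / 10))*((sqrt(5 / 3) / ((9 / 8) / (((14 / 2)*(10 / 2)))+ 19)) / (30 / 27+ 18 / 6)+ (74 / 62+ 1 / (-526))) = -6477 / 8153-560*sqrt(15) / 197173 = -0.81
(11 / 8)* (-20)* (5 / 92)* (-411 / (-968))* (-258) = 1325475 / 8096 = 163.72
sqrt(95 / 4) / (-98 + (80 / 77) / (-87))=-0.05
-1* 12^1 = -12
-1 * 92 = -92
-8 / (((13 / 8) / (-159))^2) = -12943872 / 169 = -76590.96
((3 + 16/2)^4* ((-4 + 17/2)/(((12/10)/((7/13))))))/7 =219615/52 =4223.37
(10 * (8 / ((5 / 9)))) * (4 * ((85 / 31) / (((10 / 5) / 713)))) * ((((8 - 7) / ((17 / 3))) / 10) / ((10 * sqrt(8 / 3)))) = 608.45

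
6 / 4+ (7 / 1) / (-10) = 4 / 5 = 0.80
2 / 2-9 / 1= -8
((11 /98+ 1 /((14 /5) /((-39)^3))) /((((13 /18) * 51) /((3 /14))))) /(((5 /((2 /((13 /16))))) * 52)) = -74741544 /64053535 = -1.17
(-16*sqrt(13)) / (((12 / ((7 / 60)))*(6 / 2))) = -7*sqrt(13) / 135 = -0.19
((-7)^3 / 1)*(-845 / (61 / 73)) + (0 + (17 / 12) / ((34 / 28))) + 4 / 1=126949621 / 366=346856.89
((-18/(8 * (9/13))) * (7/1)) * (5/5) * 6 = -273/2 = -136.50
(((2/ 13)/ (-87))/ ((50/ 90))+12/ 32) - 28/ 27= -270851/ 407160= -0.67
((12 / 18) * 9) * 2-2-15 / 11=95 / 11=8.64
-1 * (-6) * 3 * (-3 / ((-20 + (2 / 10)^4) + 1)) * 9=50625 / 1979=25.58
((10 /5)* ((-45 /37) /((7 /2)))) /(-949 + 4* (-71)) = 0.00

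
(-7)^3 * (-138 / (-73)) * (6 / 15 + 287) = -68018958 / 365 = -186353.31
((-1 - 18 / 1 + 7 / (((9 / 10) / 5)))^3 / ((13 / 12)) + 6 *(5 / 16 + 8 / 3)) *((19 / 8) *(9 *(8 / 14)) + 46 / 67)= 2226373261085 / 23705136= 93919.45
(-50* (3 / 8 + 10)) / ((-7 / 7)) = 2075 / 4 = 518.75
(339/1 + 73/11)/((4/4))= 3802/11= 345.64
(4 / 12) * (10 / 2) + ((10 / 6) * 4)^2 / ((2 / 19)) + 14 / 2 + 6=3932 / 9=436.89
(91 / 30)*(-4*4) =-728 / 15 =-48.53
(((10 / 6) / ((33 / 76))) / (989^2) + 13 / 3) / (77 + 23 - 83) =419614289 / 1646177643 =0.25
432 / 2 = 216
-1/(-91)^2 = -1/8281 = -0.00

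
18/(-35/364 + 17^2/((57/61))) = 53352/916423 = 0.06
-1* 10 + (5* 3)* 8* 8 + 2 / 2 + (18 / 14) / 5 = 33294 / 35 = 951.26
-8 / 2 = -4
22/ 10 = 11/ 5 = 2.20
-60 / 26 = -30 / 13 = -2.31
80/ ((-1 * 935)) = -16/ 187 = -0.09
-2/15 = -0.13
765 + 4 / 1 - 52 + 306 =1023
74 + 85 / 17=79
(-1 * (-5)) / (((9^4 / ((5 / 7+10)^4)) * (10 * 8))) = 390625 / 3111696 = 0.13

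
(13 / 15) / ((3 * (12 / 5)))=0.12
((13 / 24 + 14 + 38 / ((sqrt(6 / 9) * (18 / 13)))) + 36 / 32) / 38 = 47 / 114 + 13 * sqrt(6) / 36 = 1.30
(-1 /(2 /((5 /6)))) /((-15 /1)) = 1 /36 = 0.03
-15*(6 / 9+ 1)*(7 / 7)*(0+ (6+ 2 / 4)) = -325 / 2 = -162.50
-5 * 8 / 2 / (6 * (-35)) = 2 / 21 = 0.10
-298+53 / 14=-4119 / 14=-294.21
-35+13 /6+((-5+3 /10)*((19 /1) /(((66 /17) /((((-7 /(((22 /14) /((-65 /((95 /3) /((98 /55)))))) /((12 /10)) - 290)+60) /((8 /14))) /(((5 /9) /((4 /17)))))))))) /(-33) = -1543189442723 /845961245250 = -1.82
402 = 402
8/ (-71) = -8/ 71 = -0.11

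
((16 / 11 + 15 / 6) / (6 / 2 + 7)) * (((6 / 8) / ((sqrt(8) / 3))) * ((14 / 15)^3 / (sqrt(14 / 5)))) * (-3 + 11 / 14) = -6293 * sqrt(35) / 110000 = -0.34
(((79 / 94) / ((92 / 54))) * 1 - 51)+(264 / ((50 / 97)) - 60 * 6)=10988721 / 108100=101.65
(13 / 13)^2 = 1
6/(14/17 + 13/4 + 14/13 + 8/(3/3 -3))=1768/339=5.22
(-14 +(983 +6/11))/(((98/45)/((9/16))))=250.42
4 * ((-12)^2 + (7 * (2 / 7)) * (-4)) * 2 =1088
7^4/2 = 2401/2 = 1200.50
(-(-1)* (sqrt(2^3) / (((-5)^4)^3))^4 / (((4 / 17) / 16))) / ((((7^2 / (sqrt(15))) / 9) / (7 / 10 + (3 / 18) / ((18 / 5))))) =438464* sqrt(15) / 2611244553918368183076381683349609375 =0.00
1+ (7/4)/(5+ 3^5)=999/992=1.01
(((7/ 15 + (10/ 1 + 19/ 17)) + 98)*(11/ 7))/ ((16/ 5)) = 5489/ 102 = 53.81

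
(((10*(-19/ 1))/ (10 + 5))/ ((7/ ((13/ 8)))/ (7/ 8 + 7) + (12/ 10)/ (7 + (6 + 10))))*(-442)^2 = -16647943260/ 4031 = -4129978.48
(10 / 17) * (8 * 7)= 32.94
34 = 34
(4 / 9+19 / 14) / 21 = 227 / 2646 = 0.09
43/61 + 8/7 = 789/427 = 1.85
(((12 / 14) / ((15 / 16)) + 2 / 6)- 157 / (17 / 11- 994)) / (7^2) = 537154 / 18722655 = 0.03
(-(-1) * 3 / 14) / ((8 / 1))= 3 / 112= 0.03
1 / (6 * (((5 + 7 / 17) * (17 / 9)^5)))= 19683 / 15367864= 0.00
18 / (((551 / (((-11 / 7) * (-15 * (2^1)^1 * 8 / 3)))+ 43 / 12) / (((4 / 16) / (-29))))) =-11880 / 609899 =-0.02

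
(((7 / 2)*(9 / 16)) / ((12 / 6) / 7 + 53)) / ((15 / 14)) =1029 / 29840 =0.03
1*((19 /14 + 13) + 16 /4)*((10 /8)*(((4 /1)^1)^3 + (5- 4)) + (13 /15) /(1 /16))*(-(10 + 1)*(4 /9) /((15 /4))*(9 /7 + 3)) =-64534756 /6615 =-9755.82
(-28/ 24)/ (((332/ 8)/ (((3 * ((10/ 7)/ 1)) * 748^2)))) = -5595040/ 83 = -67410.12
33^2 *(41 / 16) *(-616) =-3437973 / 2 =-1718986.50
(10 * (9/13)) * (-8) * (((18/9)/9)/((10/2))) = -32/13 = -2.46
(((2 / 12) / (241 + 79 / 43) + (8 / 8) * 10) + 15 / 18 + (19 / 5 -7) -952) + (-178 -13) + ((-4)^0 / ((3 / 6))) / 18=-1135.25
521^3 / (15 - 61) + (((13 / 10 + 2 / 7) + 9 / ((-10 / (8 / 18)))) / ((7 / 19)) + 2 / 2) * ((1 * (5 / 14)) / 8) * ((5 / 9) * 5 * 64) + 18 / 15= -727601607841 / 236670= -3074329.69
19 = 19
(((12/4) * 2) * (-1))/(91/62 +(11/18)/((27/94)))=-1.67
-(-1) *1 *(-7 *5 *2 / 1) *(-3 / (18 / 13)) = 455 / 3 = 151.67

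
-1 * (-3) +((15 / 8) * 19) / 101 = 2709 / 808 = 3.35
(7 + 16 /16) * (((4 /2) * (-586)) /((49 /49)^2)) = -9376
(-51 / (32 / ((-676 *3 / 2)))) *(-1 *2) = -25857 / 8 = -3232.12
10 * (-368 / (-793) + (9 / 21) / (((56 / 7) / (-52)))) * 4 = -515500 / 5551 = -92.87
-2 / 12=-0.17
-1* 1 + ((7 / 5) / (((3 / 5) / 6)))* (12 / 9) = 53 / 3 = 17.67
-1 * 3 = -3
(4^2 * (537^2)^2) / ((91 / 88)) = 1286644018315.25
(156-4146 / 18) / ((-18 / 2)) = 223 / 27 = 8.26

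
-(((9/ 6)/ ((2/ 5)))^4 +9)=-52929/ 256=-206.75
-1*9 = -9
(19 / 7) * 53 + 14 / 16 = 8105 / 56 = 144.73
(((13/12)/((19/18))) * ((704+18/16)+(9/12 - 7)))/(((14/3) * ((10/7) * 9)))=11.95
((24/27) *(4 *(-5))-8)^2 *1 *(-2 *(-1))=107648/81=1328.99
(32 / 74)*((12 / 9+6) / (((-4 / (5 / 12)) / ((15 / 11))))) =-50 / 111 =-0.45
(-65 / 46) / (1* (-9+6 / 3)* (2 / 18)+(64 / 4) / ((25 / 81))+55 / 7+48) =-102375 / 7746308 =-0.01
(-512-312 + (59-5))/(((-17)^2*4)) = -385/578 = -0.67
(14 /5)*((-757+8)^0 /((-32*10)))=-0.01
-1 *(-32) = 32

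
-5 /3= -1.67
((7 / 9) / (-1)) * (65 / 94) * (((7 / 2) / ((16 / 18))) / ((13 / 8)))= -1.30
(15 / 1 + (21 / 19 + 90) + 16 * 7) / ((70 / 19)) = 296 / 5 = 59.20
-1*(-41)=41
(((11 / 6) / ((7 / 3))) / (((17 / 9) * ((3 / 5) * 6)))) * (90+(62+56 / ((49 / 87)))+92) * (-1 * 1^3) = -39.68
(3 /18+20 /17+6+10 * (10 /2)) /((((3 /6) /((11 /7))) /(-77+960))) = 56811337 /357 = 159135.40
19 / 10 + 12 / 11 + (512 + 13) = 58079 / 110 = 527.99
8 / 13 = 0.62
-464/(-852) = 116/213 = 0.54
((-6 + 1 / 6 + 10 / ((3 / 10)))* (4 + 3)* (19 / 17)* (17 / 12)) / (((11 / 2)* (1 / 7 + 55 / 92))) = 74.82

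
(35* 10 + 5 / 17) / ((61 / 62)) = 369210 / 1037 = 356.04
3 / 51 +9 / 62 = 215 / 1054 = 0.20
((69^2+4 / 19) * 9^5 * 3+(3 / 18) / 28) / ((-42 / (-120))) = 13461209211335 / 5586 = 2409811888.89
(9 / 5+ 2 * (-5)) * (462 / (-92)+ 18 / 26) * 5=106149 / 598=177.51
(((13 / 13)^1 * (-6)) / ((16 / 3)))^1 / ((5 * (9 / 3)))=-3 / 40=-0.08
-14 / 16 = -7 / 8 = -0.88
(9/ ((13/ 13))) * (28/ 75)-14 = -266/ 25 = -10.64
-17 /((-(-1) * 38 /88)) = -748 /19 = -39.37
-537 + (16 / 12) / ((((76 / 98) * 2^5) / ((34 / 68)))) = -979439 / 1824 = -536.97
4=4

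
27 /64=0.42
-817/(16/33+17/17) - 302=-41759/49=-852.22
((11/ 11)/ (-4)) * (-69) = 17.25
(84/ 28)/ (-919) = -3/ 919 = -0.00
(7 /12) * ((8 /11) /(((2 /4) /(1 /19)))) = 28 /627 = 0.04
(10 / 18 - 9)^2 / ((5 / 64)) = 369664 / 405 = 912.75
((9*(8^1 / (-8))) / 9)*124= -124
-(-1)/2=1/2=0.50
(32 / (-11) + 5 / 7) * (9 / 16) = -1521 / 1232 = -1.23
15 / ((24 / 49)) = 245 / 8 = 30.62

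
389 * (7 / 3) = 2723 / 3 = 907.67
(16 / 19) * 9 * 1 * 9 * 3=3888 / 19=204.63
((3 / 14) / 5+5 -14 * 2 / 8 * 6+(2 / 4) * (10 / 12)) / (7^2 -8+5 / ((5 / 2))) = -6527 / 18060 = -0.36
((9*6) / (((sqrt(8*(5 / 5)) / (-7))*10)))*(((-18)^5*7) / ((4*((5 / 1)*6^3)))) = 2893401*sqrt(2) / 100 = 40918.87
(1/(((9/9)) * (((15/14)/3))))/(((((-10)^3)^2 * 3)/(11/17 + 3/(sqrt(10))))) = 77/127500000 + 7 * sqrt(10)/25000000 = 0.00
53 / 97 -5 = -432 / 97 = -4.45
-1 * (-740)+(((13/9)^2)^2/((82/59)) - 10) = 394426559/538002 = 733.13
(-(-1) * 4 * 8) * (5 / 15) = 32 / 3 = 10.67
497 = 497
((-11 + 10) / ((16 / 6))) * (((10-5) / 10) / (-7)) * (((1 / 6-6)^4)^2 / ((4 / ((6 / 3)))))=321696484375 / 17915904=17955.92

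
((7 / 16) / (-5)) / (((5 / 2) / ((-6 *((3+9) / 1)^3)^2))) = -94058496 / 25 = -3762339.84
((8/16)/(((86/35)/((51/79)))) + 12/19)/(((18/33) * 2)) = 722227/1032688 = 0.70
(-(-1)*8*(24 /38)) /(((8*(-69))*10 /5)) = -2 /437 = -0.00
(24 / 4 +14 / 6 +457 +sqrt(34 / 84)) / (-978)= -698 / 1467-sqrt(714) / 41076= -0.48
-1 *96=-96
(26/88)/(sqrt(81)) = 13/396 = 0.03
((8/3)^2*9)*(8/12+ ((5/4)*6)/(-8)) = -52/3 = -17.33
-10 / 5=-2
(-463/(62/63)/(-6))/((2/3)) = 29169/248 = 117.62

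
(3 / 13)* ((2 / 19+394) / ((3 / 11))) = 6336 / 19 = 333.47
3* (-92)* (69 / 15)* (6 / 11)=-38088 / 55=-692.51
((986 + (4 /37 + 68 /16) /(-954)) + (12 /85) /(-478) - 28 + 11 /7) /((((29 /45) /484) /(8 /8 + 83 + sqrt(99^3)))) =13987390011908346 /231058747 + 692375805589463127 * sqrt(11) /3234822458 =770420711.98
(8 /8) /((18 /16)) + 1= 17 /9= 1.89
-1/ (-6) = 1/ 6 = 0.17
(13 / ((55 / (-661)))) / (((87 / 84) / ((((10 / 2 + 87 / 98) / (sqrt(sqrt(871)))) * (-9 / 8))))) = 3432573 * 871^(3 / 4) / 2992220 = 183.92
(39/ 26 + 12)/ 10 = 27/ 20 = 1.35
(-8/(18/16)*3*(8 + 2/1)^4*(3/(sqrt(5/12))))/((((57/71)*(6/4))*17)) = -36352000*sqrt(15)/2907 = -48431.61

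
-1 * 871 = -871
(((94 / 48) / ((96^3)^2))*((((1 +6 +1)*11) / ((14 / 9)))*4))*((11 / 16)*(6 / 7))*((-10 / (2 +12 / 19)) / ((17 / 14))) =-0.00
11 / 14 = 0.79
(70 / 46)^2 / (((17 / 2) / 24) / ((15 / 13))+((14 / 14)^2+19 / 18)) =14000 / 14283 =0.98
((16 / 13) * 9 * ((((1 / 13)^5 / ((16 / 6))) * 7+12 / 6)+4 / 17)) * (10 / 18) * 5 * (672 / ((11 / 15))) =63026.11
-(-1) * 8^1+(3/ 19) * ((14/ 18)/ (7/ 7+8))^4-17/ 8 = 12813593159/ 2181033864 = 5.88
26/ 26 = 1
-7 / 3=-2.33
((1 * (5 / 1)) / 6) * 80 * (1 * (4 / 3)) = 88.89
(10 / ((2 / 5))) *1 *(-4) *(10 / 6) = -500 / 3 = -166.67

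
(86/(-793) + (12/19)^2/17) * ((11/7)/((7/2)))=-9098980/238465409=-0.04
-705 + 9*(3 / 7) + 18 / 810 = -220853 / 315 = -701.12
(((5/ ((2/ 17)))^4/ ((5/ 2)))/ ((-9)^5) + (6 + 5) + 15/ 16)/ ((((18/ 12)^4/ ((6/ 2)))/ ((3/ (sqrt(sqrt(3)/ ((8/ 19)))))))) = -8.91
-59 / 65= -0.91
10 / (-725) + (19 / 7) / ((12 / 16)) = 10978 / 3045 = 3.61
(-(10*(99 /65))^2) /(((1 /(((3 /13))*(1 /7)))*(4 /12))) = -352836 /15379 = -22.94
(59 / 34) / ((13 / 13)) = 59 / 34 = 1.74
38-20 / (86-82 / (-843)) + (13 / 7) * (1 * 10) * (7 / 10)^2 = 1700829 / 36290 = 46.87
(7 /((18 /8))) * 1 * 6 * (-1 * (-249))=4648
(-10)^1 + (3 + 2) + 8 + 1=4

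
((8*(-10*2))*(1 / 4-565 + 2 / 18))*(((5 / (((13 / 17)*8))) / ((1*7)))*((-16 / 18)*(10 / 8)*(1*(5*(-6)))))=351606.63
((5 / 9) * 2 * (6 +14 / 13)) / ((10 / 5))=460 / 117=3.93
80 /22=40 /11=3.64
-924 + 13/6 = -5531/6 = -921.83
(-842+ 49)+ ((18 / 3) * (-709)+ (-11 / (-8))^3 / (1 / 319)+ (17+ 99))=-2100083 / 512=-4101.72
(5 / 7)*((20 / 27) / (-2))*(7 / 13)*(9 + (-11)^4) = -2086.89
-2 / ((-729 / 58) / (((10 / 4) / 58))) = 5 / 729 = 0.01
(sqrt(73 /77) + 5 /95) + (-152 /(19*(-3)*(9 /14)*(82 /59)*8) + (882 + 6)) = sqrt(5621) /77 + 18686258 /21033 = 889.40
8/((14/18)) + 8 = 128/7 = 18.29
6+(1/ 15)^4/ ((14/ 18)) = 236251/ 39375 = 6.00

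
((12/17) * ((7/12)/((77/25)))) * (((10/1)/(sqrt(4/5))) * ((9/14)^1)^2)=0.62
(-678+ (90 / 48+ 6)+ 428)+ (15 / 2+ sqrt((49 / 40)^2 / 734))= -234.58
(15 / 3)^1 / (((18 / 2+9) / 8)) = 20 / 9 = 2.22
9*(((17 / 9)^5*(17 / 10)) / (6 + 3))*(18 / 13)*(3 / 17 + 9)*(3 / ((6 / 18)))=5679428 / 1215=4674.43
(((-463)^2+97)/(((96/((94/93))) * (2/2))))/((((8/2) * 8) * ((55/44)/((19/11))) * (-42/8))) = -18.57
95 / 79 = 1.20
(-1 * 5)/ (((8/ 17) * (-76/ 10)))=1.40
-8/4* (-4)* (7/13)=56/13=4.31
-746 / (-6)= 373 / 3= 124.33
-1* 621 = -621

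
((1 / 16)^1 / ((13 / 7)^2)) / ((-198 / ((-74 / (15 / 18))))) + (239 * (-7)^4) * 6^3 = 27650592891733 / 223080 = 123949224.01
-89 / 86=-1.03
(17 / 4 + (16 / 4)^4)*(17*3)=53091 / 4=13272.75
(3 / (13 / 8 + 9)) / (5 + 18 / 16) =192 / 4165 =0.05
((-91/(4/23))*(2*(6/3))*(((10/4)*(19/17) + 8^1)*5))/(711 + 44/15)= -57609825/364106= -158.22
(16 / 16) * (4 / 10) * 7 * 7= 98 / 5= 19.60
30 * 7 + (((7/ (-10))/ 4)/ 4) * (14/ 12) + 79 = 277391/ 960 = 288.95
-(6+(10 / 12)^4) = -8401 / 1296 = -6.48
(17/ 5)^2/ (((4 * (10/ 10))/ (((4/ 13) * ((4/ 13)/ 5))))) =1156/ 21125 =0.05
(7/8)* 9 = 63/8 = 7.88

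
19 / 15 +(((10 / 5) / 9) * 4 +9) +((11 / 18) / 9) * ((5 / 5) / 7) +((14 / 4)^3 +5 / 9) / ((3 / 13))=4521583 / 22680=199.36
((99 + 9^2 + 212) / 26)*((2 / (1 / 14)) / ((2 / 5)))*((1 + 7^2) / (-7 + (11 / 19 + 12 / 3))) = -6517000 / 299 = -21795.99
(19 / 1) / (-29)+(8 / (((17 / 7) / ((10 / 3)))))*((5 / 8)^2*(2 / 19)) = -11447 / 56202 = -0.20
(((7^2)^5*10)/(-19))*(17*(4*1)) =-192083169320/19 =-10109640490.53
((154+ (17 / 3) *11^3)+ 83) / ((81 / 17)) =396746 / 243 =1632.70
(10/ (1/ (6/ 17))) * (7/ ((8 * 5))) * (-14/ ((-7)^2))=-3/ 17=-0.18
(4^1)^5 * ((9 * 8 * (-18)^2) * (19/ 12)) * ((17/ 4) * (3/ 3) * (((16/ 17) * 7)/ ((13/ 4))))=4236115968/ 13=325855074.46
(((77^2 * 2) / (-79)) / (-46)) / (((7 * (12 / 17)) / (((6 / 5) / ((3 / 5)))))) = 14399 / 10902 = 1.32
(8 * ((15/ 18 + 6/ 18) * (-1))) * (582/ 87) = -5432/ 87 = -62.44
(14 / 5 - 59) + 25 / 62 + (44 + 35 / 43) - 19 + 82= 693389 / 13330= 52.02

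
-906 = -906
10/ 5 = 2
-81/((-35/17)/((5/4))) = 1377/28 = 49.18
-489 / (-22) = 489 / 22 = 22.23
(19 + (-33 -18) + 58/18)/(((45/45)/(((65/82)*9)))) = -205.30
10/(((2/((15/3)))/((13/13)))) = 25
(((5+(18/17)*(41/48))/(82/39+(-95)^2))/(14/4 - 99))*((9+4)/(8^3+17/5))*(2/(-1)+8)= -2035605/1963895757722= -0.00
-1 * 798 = -798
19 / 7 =2.71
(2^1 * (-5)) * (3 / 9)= -10 / 3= -3.33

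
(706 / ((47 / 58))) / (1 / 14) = 573272 / 47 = 12197.28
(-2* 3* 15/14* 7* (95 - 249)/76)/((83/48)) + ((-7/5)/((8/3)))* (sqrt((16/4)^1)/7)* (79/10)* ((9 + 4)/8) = 128197263/2523200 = 50.81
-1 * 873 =-873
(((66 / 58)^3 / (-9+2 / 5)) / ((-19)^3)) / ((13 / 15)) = 2695275 / 93511840409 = 0.00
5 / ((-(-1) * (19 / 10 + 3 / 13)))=650 / 277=2.35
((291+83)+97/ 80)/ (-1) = -30017/ 80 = -375.21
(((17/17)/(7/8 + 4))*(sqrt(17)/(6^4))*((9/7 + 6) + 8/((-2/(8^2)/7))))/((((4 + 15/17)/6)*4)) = -16337*sqrt(17)/188244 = -0.36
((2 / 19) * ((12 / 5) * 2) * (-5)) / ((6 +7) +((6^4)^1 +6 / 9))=-144 / 74651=-0.00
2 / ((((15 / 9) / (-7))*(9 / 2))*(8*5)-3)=-14 / 321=-0.04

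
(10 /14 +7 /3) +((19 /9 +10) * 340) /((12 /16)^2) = 4152448 /567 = 7323.54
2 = 2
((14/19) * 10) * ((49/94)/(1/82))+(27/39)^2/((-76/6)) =95054459/301834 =314.92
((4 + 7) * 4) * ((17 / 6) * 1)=374 / 3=124.67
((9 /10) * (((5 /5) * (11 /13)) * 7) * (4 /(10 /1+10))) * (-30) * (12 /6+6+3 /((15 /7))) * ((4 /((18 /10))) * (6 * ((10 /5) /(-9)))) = 57904 /65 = 890.83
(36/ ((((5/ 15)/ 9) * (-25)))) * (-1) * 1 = 972/ 25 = 38.88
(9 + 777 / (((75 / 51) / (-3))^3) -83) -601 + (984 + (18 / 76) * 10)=-1865889213 / 296875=-6285.10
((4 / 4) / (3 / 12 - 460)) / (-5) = 4 / 9195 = 0.00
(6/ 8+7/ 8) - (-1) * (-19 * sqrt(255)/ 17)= 13/ 8 - 19 * sqrt(255)/ 17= -16.22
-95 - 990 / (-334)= -15370 / 167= -92.04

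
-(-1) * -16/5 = -16/5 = -3.20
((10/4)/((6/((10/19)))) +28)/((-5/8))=-12868/285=-45.15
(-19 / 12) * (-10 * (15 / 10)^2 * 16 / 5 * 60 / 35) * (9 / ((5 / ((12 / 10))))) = 73872 / 175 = 422.13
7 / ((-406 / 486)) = -8.38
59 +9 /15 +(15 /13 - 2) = 58.75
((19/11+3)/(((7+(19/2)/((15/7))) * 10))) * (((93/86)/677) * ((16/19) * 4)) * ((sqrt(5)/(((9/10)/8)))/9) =4126720 * sqrt(5)/18781922313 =0.00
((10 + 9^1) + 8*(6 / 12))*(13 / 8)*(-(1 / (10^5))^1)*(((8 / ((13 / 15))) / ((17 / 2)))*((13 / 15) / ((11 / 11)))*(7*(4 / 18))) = -2093 / 3825000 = -0.00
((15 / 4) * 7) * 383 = 40215 / 4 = 10053.75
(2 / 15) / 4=1 / 30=0.03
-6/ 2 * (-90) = 270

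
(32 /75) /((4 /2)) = 0.21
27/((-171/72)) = -216/19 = -11.37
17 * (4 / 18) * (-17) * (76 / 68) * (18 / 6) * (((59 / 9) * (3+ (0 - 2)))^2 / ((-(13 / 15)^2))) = 56218150 / 4563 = 12320.44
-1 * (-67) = 67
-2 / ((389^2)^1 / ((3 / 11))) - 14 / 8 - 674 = -4499227317 / 6658124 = -675.75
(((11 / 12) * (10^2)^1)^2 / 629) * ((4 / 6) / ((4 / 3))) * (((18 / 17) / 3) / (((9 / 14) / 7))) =7411250 / 288711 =25.67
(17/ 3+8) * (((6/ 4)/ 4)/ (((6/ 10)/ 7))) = 1435/ 24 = 59.79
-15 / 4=-3.75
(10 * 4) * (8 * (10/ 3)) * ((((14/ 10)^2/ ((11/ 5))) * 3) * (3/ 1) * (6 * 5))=2822400/ 11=256581.82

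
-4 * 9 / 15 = -12 / 5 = -2.40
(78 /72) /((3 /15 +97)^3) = 1625 /1377495072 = 0.00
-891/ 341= -81/ 31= -2.61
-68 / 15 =-4.53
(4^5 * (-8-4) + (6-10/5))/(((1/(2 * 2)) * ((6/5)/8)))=-982720/3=-327573.33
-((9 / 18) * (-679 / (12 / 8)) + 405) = -536 / 3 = -178.67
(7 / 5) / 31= 7 / 155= 0.05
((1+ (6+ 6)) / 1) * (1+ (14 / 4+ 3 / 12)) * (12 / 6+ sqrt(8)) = 298.16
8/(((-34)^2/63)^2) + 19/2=795434/83521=9.52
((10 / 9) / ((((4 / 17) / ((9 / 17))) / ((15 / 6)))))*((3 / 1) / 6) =25 / 8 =3.12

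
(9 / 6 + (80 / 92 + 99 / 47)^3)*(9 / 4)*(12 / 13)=1900143412623 / 32843575466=57.85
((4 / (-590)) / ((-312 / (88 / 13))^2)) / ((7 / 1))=-242 / 530806185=-0.00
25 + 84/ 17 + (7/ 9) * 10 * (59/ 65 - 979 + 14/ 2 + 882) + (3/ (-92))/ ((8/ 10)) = -485313275/ 731952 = -663.04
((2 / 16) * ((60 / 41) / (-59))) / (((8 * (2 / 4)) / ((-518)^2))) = -1006215 / 4838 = -207.98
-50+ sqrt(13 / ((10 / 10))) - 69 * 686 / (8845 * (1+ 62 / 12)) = -16647254 / 327265+ sqrt(13) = -47.26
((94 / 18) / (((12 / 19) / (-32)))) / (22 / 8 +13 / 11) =-67.30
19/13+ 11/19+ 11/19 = 647/247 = 2.62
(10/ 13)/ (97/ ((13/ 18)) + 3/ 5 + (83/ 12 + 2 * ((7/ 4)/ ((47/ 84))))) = 28200/ 5428601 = 0.01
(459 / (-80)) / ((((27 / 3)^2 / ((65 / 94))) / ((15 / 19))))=-1105 / 28576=-0.04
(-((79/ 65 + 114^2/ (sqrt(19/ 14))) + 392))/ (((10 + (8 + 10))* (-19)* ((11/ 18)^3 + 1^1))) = 17.67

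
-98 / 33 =-2.97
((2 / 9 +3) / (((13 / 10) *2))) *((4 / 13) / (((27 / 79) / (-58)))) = -2657560 / 41067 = -64.71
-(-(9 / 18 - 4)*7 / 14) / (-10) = 7 / 40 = 0.18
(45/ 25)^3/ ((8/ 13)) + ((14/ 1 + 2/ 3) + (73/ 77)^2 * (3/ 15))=432640799/ 17787000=24.32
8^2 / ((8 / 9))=72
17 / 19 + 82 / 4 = 813 / 38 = 21.39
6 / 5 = 1.20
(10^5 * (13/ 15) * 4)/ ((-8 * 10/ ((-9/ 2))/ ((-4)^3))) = -1248000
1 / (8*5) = 1 / 40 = 0.02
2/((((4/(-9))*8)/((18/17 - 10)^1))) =171/34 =5.03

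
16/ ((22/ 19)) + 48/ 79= 12536/ 869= 14.43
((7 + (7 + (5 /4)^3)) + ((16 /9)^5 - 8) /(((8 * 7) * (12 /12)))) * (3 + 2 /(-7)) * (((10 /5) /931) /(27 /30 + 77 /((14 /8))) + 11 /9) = 280260428537225 /5238120581568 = 53.50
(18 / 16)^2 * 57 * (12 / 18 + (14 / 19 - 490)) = -1127925 / 32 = -35247.66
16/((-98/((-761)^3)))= 3525688648/49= 71952829.55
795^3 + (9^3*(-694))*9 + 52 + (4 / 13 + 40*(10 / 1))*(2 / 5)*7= 32364001401 / 65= 497907713.86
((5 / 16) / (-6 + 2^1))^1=-5 / 64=-0.08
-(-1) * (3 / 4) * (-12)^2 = 108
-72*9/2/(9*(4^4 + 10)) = -0.14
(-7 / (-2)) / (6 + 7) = 7 / 26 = 0.27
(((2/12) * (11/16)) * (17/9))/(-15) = -187/12960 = -0.01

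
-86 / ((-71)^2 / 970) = -16.55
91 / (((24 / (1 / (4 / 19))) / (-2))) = -1729 / 48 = -36.02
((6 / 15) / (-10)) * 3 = -3 / 25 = -0.12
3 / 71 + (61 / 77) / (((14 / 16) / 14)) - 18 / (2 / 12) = -520909 / 5467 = -95.28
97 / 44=2.20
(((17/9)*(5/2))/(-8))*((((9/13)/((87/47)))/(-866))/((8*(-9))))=-3995/1128321792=-0.00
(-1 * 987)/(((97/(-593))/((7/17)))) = 4097037/1649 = 2484.56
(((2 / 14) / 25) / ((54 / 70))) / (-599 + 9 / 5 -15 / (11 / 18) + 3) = -11 / 918837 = -0.00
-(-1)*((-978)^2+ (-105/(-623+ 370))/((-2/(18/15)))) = 241990389/253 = 956483.75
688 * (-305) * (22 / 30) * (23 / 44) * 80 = -19305280 / 3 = -6435093.33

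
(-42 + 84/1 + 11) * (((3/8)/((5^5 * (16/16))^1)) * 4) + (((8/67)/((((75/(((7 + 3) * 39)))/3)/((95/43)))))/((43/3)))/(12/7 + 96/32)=0.09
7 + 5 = 12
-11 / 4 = -2.75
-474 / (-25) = 474 / 25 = 18.96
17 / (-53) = -17 / 53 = -0.32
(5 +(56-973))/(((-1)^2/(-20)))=18240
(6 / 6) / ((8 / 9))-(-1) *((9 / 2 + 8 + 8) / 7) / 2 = 145 / 56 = 2.59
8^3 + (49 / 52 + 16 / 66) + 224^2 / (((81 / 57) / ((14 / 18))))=3888520001 / 138996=27975.77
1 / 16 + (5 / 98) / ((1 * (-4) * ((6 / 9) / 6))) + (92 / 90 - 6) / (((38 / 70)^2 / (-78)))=1118629517 / 849072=1317.47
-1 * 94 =-94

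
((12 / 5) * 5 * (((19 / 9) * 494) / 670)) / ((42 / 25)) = 46930 / 4221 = 11.12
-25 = -25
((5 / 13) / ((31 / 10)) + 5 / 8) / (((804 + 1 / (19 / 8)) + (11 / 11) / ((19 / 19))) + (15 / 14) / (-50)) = 0.00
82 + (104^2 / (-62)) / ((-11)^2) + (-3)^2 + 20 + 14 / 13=5394903 / 48763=110.64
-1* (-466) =466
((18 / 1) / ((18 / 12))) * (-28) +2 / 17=-5710 / 17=-335.88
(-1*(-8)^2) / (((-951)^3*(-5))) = -64 / 4300426755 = -0.00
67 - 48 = 19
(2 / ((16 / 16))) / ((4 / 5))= 5 / 2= 2.50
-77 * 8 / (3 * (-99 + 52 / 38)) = 1672 / 795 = 2.10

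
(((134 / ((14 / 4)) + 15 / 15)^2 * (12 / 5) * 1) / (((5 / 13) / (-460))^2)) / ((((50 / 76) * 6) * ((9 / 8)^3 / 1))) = 33674510172160 / 35721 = 942709055.52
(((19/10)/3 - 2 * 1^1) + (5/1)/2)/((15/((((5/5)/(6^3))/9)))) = 17/437400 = 0.00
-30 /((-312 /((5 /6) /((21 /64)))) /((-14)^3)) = -78400 /117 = -670.09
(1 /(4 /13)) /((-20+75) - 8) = 13 /188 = 0.07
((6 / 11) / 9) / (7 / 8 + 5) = 16 / 1551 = 0.01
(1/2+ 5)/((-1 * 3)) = -11/6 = -1.83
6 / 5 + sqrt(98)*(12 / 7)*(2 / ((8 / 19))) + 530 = 57*sqrt(2) + 2656 / 5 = 611.81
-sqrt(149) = -12.21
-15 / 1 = -15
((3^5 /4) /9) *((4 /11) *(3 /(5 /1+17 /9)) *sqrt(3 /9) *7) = 1701 *sqrt(3) /682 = 4.32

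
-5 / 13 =-0.38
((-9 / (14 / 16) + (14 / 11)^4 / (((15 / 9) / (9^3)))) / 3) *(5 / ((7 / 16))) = 3108478848 / 717409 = 4332.92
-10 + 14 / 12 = -53 / 6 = -8.83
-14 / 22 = -7 / 11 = -0.64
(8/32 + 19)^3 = 456533/64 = 7133.33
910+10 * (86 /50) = 927.20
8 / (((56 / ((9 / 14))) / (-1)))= -0.09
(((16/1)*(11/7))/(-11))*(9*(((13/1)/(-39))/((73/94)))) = 4512/511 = 8.83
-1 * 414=-414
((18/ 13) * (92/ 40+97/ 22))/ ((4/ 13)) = 3321/ 110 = 30.19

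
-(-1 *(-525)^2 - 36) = 275661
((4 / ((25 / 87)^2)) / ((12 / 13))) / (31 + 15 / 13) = 1.63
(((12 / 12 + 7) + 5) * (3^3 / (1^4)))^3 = 43243551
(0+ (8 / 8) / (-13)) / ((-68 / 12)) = 3 / 221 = 0.01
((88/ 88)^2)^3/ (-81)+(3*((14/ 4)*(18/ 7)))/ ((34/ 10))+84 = 126586/ 1377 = 91.93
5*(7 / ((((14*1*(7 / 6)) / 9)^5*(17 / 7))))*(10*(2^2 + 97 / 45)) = 4416274710 / 98001617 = 45.06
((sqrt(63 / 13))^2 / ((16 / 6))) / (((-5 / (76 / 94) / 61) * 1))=-219051 / 12220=-17.93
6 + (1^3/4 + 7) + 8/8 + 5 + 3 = 89/4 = 22.25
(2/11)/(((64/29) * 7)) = 29/2464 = 0.01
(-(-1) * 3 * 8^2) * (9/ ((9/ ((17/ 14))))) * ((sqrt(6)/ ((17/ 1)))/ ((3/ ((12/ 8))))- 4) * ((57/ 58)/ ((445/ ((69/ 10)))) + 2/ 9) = -300068768/ 1355025 + 2206388 * sqrt(6)/ 1355025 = -217.46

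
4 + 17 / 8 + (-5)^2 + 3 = 34.12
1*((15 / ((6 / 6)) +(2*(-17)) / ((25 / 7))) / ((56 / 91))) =1781 / 200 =8.90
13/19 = 0.68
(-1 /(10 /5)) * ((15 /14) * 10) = -75 /14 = -5.36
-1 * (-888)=888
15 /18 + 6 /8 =1.58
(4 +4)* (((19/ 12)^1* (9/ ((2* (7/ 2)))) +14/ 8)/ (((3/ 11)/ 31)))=72292/ 21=3442.48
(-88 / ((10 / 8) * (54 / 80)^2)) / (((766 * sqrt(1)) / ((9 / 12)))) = -14080 / 93069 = -0.15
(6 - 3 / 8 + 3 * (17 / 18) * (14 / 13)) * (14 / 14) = 2707 / 312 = 8.68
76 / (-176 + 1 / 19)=-1444 / 3343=-0.43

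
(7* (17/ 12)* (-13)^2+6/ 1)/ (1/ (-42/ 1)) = -70640.50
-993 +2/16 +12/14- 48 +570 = -26321/56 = -470.02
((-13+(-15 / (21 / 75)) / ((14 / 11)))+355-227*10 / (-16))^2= 29990966041 / 153664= 195172.36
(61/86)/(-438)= -61/37668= -0.00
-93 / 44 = -2.11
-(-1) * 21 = 21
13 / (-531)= -13 / 531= -0.02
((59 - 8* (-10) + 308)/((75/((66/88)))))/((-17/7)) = -3129/1700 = -1.84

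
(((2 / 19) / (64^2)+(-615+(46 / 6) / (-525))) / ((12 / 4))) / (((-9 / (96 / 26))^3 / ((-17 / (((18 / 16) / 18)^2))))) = -25236263377408 / 409643325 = -61605.45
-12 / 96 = -1 / 8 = -0.12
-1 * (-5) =5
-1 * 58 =-58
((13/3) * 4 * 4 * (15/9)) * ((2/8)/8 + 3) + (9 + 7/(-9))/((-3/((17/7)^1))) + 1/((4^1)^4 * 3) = 16625855/48384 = 343.62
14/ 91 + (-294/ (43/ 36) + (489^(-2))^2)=-7862435311252787/ 31962978626319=-245.99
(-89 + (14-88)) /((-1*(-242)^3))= -163 /14172488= -0.00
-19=-19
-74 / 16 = -37 / 8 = -4.62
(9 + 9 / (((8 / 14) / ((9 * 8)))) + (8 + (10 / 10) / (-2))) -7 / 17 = 1150.09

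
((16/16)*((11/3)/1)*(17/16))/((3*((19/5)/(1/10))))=187/5472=0.03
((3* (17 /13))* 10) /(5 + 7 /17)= 4335 /598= 7.25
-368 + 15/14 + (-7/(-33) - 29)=-182821/462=-395.72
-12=-12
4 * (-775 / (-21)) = 3100 / 21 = 147.62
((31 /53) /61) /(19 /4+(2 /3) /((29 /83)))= 10788 /7490861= 0.00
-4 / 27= -0.15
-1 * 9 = -9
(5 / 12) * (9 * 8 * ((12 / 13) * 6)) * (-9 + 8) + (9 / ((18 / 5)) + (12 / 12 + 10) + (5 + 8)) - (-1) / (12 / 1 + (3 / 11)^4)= -49065469 / 351546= -139.57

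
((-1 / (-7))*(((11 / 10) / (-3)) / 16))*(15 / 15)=-11 / 3360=-0.00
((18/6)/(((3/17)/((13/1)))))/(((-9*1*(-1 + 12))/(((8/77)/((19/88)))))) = -14144/13167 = -1.07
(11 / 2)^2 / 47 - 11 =-1947 / 188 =-10.36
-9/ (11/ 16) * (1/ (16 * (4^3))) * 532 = -1197/ 176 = -6.80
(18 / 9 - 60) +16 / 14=-398 / 7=-56.86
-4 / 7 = -0.57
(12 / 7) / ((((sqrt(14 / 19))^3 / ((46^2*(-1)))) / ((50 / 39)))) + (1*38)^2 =-5908.63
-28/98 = -2/7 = -0.29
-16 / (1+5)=-8 / 3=-2.67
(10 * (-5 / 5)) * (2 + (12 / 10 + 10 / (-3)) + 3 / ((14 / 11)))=-467 / 21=-22.24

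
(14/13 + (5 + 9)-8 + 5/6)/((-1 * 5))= -617/390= -1.58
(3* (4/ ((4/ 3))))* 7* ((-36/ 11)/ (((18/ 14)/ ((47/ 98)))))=-846/ 11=-76.91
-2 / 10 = -1 / 5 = -0.20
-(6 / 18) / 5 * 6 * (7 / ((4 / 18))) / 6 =-21 / 10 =-2.10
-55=-55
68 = 68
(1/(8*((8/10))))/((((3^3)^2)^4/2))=5/4518872583696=0.00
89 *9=801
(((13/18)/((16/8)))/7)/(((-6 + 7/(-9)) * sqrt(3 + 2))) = -13 * sqrt(5)/8540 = -0.00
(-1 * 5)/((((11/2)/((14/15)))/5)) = -140/33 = -4.24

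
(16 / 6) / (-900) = -2 / 675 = -0.00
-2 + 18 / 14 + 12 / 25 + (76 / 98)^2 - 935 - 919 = -111264313 / 60025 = -1853.63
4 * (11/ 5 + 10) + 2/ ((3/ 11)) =842/ 15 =56.13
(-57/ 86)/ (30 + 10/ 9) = -0.02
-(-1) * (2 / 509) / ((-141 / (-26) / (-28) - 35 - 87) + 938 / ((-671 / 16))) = -976976 / 35943529239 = -0.00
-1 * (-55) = 55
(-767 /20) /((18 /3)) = -767 /120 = -6.39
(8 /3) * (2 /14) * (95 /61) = 760 /1281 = 0.59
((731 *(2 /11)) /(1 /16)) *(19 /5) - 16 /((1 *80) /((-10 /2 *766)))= 486578 /55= 8846.87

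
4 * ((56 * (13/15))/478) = 1456/3585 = 0.41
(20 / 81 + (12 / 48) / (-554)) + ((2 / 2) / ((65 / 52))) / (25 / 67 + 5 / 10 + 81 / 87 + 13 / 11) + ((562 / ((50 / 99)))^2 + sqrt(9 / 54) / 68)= sqrt(6) / 408 + 17730516105443455009 / 14319181215000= 1238235.34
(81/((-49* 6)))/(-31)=27/3038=0.01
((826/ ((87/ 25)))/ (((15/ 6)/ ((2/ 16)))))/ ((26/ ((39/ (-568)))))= -2065/ 65888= -0.03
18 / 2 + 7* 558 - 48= 3867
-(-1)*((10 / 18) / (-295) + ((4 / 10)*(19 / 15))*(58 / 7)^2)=22625039 / 650475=34.78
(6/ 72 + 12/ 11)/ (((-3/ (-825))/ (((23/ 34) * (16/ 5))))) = 35650/ 51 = 699.02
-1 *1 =-1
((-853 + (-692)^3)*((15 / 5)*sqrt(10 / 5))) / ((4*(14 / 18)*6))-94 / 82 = -2982372669*sqrt(2) / 56-47 / 41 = -75316284.66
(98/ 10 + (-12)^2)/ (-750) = -0.21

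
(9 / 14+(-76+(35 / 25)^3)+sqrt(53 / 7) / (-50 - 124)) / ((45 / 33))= -1397803 / 26250 - 11 * sqrt(371) / 18270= -53.26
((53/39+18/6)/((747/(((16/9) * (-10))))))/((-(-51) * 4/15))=-2000/262197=-0.01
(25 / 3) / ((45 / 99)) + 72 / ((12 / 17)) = 361 / 3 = 120.33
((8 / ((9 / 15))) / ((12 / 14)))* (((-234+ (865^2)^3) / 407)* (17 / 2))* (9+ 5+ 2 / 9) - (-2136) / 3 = 63804832930371807829624 / 32967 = 1935415200969812473.98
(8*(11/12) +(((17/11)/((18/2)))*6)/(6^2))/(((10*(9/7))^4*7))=1499939/38972340000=0.00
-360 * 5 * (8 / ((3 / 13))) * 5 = -312000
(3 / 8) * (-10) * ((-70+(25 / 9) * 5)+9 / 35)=8797 / 42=209.45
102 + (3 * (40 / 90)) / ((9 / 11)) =2798 / 27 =103.63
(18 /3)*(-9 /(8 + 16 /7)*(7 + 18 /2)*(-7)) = 588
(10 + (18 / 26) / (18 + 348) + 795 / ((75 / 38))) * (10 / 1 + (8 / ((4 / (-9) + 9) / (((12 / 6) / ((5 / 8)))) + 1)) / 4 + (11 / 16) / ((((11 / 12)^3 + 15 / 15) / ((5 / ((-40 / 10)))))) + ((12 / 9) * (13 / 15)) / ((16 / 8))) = 36747037025201 / 8368965150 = 4390.87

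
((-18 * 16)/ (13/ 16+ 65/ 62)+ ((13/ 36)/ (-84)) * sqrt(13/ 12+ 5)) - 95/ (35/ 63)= -300681/ 923 - 13 * sqrt(219)/ 18144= -325.78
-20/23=-0.87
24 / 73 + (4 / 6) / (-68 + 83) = 0.37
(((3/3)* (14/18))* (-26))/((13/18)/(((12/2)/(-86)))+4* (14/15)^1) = 5460/1787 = 3.06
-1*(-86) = 86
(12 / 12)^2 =1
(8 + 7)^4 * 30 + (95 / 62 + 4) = 94162843 / 62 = 1518755.53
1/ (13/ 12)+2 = 38/ 13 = 2.92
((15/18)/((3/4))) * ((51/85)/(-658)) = -1/987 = -0.00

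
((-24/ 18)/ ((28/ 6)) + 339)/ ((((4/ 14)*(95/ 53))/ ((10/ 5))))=125663/ 95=1322.77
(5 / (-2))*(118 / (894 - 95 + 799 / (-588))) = -173460 / 469013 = -0.37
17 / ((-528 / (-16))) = 17 / 33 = 0.52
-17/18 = -0.94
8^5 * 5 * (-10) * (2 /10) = -327680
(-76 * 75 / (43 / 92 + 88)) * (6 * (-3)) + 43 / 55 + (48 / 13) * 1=2258354887 / 1939795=1164.22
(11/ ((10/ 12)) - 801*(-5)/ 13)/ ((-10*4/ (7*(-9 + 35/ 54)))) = 21975877/ 46800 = 469.57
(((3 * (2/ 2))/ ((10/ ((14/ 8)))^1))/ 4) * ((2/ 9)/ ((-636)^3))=-7/ 61742269440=-0.00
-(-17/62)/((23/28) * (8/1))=119/2852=0.04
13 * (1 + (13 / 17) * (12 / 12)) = 390 / 17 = 22.94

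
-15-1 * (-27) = 12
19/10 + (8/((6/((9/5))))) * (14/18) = 113/30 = 3.77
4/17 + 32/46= 0.93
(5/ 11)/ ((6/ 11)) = 5/ 6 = 0.83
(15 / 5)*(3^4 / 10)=243 / 10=24.30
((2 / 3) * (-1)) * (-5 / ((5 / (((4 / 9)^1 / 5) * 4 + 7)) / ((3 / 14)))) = 331 / 315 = 1.05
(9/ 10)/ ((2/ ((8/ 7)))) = 18/ 35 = 0.51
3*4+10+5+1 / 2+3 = 61 / 2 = 30.50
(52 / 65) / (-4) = -1 / 5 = -0.20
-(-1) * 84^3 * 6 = 3556224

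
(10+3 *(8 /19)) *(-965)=-206510 /19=-10868.95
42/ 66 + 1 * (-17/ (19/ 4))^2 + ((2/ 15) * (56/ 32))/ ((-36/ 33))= 18914993/ 1429560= 13.23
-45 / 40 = -9 / 8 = -1.12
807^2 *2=1302498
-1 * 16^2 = -256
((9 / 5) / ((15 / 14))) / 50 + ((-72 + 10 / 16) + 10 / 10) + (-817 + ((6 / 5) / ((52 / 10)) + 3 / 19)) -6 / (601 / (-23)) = -658156934029 / 742235000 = -886.72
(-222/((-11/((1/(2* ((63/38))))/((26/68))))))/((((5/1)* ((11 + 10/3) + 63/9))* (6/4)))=11951/120120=0.10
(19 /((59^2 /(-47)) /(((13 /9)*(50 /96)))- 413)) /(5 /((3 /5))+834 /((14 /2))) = -0.00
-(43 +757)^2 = -640000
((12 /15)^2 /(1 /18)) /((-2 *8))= -18 /25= -0.72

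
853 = 853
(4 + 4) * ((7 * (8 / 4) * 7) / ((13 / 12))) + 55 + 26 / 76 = 384843 / 494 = 779.03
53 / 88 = 0.60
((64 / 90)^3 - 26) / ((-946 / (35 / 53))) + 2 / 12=168649549 / 913765050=0.18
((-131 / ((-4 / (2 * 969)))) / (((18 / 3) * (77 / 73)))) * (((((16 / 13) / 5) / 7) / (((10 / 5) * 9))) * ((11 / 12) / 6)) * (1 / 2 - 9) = -52510433 / 2063880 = -25.44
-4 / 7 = -0.57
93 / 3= 31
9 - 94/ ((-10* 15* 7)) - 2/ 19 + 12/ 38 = 92768/ 9975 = 9.30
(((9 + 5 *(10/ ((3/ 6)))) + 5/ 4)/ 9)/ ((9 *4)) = 49/ 144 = 0.34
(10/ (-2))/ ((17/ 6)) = -30/ 17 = -1.76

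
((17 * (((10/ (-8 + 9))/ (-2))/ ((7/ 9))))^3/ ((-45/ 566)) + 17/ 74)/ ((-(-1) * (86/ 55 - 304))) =-22918312567205/ 422204188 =-54282.53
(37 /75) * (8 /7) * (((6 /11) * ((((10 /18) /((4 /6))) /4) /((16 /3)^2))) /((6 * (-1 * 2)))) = -37 /197120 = -0.00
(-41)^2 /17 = 1681 /17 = 98.88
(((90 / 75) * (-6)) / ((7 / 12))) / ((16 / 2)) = -54 / 35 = -1.54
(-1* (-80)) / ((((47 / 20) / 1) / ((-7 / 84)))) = -400 / 141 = -2.84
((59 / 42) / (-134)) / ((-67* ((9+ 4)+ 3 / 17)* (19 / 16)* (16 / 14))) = 0.00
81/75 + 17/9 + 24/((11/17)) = 99148/2475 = 40.06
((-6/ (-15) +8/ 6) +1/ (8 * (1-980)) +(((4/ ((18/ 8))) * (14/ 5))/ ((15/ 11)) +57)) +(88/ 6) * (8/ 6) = 433179413/ 5286600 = 81.94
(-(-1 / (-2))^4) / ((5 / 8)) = -1 / 10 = -0.10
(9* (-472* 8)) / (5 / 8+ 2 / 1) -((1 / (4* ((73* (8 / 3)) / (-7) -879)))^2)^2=-3050876743116559717156311 / 235656528092071835392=-12946.29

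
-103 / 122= -0.84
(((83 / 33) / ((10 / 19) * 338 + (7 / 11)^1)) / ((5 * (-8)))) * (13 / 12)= -20501 / 53730720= -0.00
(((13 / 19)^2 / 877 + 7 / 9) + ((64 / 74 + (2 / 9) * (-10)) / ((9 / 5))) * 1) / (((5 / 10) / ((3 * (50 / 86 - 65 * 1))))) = -127336235200 / 13600057329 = -9.36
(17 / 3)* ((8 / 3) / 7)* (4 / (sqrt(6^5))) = 0.10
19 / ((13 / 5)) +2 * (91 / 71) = 9111 / 923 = 9.87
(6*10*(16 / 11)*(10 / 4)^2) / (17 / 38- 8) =-228000 / 3157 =-72.22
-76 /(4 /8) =-152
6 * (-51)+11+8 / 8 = -294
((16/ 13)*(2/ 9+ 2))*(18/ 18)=320/ 117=2.74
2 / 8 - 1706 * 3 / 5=-20467 / 20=-1023.35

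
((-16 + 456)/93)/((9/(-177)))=-25960/279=-93.05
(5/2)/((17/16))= 40/17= 2.35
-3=-3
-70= -70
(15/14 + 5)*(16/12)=170/21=8.10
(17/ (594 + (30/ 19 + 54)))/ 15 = 0.00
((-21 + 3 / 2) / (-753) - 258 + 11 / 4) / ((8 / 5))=-1281225 / 8032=-159.52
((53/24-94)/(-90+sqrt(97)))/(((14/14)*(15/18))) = 2203*sqrt(97)/160060+19827/16006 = 1.37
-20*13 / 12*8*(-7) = 3640 / 3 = 1213.33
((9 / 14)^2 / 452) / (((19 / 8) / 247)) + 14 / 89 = 248753 / 985586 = 0.25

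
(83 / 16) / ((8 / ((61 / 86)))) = 5063 / 11008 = 0.46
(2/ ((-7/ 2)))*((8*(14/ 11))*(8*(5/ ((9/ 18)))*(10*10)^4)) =-512000000000/ 11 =-46545454545.45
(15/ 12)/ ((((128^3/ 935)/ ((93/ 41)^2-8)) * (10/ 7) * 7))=-4487065/ 28202500096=-0.00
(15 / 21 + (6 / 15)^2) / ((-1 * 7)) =-153 / 1225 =-0.12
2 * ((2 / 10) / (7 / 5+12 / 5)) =2 / 19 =0.11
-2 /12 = -1 /6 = -0.17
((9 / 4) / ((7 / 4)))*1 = 9 / 7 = 1.29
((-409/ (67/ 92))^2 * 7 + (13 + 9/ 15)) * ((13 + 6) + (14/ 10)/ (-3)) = 40919179.55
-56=-56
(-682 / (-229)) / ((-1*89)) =-682 / 20381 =-0.03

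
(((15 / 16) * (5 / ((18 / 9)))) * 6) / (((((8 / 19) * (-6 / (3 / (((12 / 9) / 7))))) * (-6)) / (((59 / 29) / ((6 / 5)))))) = 2942625 / 118784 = 24.77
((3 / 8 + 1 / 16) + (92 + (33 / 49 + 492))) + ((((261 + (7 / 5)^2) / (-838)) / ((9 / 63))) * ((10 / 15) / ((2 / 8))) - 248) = 8161157927 / 24637200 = 331.25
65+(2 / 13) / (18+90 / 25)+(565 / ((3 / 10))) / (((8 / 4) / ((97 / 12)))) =7676.81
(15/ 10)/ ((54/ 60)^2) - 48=-1246/ 27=-46.15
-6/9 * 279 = -186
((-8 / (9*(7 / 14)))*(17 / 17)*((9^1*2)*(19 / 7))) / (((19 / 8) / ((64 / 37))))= -16384 / 259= -63.26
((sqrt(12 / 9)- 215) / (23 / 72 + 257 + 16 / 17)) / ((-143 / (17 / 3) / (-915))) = -1364484600 / 45203873 + 4230960 * sqrt(3) / 45203873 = -30.02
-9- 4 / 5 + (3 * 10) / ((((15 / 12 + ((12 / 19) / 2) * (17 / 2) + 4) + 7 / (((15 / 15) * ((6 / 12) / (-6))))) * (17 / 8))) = -1635591 / 163795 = -9.99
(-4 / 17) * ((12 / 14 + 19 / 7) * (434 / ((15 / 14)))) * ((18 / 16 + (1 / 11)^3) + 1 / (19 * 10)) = -165511542 / 429913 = -384.99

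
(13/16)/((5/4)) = 13/20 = 0.65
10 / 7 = 1.43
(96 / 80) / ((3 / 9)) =18 / 5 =3.60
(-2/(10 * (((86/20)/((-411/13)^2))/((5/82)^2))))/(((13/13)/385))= -1625864625/24431654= -66.55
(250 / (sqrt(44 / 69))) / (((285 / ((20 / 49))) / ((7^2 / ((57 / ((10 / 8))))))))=625 * sqrt(759) / 35739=0.48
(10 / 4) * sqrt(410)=50.62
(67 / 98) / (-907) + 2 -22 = -1777787 / 88886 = -20.00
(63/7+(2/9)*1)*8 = 664/9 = 73.78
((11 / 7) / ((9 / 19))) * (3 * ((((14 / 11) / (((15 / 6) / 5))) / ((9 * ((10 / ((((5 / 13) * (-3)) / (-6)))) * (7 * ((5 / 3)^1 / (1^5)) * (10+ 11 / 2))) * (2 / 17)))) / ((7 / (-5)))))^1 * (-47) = 15181 / 177723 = 0.09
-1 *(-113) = 113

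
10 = 10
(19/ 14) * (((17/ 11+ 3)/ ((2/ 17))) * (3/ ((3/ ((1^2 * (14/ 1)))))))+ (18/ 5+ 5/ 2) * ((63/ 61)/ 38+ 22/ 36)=6940744/ 9405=737.98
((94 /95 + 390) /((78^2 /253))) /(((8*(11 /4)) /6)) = 213578 /48165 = 4.43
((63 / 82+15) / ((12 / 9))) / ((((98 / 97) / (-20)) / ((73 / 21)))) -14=-46566193 / 56252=-827.81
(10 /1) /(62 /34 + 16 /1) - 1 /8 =1057 /2424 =0.44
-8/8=-1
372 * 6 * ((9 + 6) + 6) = 46872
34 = 34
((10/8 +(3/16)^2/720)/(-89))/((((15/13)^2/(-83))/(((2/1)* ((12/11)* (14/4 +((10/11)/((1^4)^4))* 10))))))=24.05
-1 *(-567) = 567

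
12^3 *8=13824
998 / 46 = 499 / 23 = 21.70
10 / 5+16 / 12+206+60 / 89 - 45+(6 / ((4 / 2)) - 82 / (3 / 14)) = -57314 / 267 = -214.66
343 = 343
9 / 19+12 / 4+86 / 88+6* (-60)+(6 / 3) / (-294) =-43694969 / 122892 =-355.56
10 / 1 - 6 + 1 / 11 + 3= 78 / 11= 7.09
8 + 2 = 10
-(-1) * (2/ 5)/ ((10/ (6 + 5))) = 11/ 25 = 0.44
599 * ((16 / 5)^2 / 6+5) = 301297 / 75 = 4017.29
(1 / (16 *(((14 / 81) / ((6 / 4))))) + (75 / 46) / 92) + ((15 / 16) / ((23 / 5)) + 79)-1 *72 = 1839991 / 236992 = 7.76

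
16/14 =8/7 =1.14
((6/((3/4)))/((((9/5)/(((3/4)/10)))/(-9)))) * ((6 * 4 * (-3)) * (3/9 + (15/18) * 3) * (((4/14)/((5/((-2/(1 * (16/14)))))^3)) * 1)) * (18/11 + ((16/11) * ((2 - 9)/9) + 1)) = -124117/11000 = -11.28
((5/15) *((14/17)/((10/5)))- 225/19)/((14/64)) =-362944/6783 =-53.51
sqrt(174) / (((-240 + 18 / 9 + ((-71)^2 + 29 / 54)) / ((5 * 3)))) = 810 * sqrt(174) / 259391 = 0.04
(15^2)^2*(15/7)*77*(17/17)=8353125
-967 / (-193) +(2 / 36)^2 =313501 / 62532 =5.01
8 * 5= 40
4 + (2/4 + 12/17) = 177/34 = 5.21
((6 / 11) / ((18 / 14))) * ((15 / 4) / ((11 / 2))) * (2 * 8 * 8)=4480 / 121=37.02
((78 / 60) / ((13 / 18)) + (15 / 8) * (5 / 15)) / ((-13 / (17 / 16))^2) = 28033 / 1730560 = 0.02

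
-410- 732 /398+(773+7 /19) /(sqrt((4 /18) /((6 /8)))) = -81956 /199+22041 * sqrt(6) /38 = 1008.93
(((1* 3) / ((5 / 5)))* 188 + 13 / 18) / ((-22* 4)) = -10165 / 1584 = -6.42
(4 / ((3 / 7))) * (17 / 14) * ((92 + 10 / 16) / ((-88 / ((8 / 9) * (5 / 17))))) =-1235 / 396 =-3.12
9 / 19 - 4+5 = 28 / 19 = 1.47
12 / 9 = 4 / 3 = 1.33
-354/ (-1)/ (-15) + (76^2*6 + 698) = 176652/ 5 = 35330.40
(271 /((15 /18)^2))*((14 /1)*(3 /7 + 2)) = 331704 /25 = 13268.16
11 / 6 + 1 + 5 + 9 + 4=125 / 6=20.83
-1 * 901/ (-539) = 901/ 539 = 1.67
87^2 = 7569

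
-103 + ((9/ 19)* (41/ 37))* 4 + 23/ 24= -1686223/ 16872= -99.94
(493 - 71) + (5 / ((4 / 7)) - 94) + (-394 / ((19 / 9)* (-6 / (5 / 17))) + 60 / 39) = 347.44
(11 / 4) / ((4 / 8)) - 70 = -129 / 2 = -64.50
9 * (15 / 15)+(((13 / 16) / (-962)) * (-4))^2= 9.00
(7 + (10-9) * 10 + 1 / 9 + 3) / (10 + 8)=181 / 162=1.12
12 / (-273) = -4 / 91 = -0.04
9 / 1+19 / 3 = 46 / 3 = 15.33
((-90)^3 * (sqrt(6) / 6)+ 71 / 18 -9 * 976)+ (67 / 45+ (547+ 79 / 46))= -305842.85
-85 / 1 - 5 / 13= -1110 / 13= -85.38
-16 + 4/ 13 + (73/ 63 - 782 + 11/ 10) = -6514601/ 8190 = -795.43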